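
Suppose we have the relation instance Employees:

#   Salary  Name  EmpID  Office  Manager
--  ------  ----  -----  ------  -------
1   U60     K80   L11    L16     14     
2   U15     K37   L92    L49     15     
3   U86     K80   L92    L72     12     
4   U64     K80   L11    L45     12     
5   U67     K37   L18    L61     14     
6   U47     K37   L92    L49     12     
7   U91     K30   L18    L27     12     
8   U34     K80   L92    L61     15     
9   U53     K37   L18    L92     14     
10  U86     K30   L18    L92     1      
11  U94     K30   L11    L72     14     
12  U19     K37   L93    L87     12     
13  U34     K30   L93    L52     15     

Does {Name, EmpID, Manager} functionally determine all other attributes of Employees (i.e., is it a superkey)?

No

Rows 5 and 9 have the same {Name, EmpID, Manager} value (Name=K37, EmpID=L18, Manager=14) but are distinct tuples, so {Name, EmpID, Manager} does not determine every attribute — not a superkey.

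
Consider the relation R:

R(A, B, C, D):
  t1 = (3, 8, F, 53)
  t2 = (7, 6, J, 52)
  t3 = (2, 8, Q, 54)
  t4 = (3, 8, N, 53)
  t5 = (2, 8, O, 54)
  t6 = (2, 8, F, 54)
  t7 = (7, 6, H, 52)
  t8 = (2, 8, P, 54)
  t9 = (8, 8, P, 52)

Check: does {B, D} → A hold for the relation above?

(B=8, D=53): rows 1, 4 → A = 3, 3 ✓
(B=6, D=52): rows 2, 7 → A = 7, 7 ✓
(B=8, D=54): rows 3, 5, 6, 8 → A = 2, 2, 2, 2 ✓
(B=8, D=52): row 9 → A = 8 ✓
Every {B, D} value is associated with a single A value, so {B, D} → A holds.

Yes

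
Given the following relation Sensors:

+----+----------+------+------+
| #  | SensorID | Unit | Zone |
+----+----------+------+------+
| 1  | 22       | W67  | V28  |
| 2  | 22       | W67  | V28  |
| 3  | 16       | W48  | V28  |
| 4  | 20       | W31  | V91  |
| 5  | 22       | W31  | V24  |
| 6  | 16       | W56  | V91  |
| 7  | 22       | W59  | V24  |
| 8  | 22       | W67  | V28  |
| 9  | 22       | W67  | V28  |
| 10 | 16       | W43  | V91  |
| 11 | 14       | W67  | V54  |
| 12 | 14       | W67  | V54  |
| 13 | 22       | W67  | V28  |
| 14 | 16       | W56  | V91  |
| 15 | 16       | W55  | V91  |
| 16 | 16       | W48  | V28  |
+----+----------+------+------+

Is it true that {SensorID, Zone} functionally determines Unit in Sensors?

(SensorID=22, Zone=V28): rows 1, 2, 8, 9, 13 → Unit = W67, W67, W67, W67, W67 ✓
(SensorID=16, Zone=V28): rows 3, 16 → Unit = W48, W48 ✓
(SensorID=20, Zone=V91): row 4 → Unit = W31 ✓
(SensorID=22, Zone=V24): rows 5, 7 → Unit takes values {W31, W59} — violation
(SensorID=16, Zone=V91): rows 6, 10, 14, 15 → Unit takes values {W56, W43, W55} — violation
(SensorID=14, Zone=V54): rows 11, 12 → Unit = W67, W67 ✓
Two rows agree on {SensorID, Zone} but differ on Unit, so {SensorID, Zone} → Unit does not hold.

No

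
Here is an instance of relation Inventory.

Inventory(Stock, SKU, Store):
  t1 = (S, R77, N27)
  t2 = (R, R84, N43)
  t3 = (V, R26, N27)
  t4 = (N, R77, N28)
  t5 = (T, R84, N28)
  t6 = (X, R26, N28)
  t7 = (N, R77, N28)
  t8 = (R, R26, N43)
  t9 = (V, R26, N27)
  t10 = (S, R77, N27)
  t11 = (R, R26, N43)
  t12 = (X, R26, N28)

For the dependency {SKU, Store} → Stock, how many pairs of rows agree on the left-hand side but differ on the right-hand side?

(SKU=R77, Store=N27): all 2 rows agree on Stock — 0 pairs.
(SKU=R26, Store=N27): all 2 rows agree on Stock — 0 pairs.
(SKU=R77, Store=N28): all 2 rows agree on Stock — 0 pairs.
(SKU=R26, Store=N28): all 2 rows agree on Stock — 0 pairs.
(SKU=R26, Store=N43): all 2 rows agree on Stock — 0 pairs.

0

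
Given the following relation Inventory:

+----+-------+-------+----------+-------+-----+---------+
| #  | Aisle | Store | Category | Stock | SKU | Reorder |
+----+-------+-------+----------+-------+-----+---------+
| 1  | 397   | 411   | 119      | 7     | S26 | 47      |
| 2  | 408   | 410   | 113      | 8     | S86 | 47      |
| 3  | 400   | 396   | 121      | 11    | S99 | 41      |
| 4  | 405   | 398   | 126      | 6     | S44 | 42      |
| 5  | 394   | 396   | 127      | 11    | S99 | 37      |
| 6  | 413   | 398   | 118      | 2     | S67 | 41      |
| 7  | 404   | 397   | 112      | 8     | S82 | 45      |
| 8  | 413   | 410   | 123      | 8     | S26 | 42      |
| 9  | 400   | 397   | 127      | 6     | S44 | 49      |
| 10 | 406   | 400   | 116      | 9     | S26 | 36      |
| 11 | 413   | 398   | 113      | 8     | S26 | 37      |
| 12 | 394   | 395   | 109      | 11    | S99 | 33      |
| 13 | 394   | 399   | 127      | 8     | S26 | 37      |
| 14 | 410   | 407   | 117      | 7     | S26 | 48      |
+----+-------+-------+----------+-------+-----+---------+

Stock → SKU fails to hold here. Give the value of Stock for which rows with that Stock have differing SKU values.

8

Stock=7: rows 1, 14 → SKU = S26, S26 ✓
Stock=8: rows 2, 7, 8, 11, 13 → SKU takes values {S86, S82, S26} — violation
Stock=11: rows 3, 5, 12 → SKU = S99, S99, S99 ✓
Stock=6: rows 4, 9 → SKU = S44, S44 ✓
Stock=2: row 6 → SKU = S67 ✓
Stock=9: row 10 → SKU = S26 ✓
The only Stock value with inconsistent SKU is Stock=8.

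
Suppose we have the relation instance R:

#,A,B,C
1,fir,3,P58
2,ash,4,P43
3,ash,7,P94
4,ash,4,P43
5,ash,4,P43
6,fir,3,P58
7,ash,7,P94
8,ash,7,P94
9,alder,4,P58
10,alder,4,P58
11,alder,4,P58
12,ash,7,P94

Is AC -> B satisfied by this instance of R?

Yes

(A=fir, C=P58): rows 1, 6 → B = 3, 3 ✓
(A=ash, C=P43): rows 2, 4, 5 → B = 4, 4, 4 ✓
(A=ash, C=P94): rows 3, 7, 8, 12 → B = 7, 7, 7, 7 ✓
(A=alder, C=P58): rows 9, 10, 11 → B = 4, 4, 4 ✓
Every AC value is associated with a single B value, so AC -> B holds.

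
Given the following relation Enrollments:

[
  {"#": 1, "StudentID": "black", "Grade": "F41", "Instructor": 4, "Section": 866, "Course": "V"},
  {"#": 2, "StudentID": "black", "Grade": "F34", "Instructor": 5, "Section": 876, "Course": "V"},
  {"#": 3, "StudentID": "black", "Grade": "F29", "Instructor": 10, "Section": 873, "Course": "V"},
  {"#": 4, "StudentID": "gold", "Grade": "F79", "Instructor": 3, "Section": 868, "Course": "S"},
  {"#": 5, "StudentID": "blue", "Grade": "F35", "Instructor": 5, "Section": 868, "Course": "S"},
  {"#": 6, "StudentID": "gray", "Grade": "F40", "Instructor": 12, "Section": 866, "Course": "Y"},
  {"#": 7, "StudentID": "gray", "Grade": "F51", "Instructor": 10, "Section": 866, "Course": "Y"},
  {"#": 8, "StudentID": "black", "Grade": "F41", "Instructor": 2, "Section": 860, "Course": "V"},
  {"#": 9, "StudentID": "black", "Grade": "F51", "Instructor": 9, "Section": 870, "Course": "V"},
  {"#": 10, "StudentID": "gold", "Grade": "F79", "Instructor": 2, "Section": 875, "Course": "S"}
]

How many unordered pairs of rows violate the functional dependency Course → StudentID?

Course=V: all 5 rows agree on StudentID — 0 pairs.
Course=S: violating pairs (4,5), (5,10) — 2 pairs.
Course=Y: all 2 rows agree on StudentID — 0 pairs.

2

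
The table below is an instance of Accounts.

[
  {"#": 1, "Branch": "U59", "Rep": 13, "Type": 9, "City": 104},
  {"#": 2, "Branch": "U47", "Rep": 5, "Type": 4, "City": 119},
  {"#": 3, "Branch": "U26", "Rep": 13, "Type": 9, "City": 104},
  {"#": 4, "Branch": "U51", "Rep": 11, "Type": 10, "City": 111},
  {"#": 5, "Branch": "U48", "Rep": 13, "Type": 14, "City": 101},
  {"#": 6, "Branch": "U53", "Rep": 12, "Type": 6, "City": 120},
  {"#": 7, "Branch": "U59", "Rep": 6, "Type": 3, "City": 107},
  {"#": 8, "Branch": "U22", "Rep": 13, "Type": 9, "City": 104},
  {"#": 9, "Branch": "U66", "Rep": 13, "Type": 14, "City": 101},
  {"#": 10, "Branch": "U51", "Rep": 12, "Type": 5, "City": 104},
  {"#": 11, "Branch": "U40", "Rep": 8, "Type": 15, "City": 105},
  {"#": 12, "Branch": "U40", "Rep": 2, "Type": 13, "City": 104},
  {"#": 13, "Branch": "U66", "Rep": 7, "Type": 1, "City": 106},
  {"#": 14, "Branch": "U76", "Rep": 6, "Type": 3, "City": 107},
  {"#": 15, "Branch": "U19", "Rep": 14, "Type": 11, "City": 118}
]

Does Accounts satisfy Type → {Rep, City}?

Yes

Type=9: rows 1, 3, 8 → {Rep,City} = (13, 104), (13, 104), (13, 104) ✓
Type=4: row 2 → {Rep,City} = (5, 119) ✓
Type=10: row 4 → {Rep,City} = (11, 111) ✓
Type=14: rows 5, 9 → {Rep,City} = (13, 101), (13, 101) ✓
Type=6: row 6 → {Rep,City} = (12, 120) ✓
Type=3: rows 7, 14 → {Rep,City} = (6, 107), (6, 107) ✓
Type=5: row 10 → {Rep,City} = (12, 104) ✓
Type=15: row 11 → {Rep,City} = (8, 105) ✓
Type=13: row 12 → {Rep,City} = (2, 104) ✓
Type=1: row 13 → {Rep,City} = (7, 106) ✓
Type=11: row 15 → {Rep,City} = (14, 118) ✓
Every Type value is associated with a single {Rep, City} value, so Type → {Rep, City} holds.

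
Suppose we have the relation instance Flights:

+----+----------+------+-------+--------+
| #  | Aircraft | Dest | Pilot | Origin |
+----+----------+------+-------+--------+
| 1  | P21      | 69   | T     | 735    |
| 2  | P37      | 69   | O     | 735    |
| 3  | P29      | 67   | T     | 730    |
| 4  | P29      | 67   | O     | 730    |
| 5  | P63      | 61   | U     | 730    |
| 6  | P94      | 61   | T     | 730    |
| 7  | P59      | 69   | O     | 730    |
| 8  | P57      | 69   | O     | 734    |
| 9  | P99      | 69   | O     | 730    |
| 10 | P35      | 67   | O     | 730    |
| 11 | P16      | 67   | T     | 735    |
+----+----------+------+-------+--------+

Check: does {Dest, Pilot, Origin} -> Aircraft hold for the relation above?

(Dest=69, Pilot=T, Origin=735): row 1 → Aircraft = P21 ✓
(Dest=69, Pilot=O, Origin=735): row 2 → Aircraft = P37 ✓
(Dest=67, Pilot=T, Origin=730): row 3 → Aircraft = P29 ✓
(Dest=67, Pilot=O, Origin=730): rows 4, 10 → Aircraft takes values {P29, P35} — violation
(Dest=61, Pilot=U, Origin=730): row 5 → Aircraft = P63 ✓
(Dest=61, Pilot=T, Origin=730): row 6 → Aircraft = P94 ✓
(Dest=69, Pilot=O, Origin=730): rows 7, 9 → Aircraft takes values {P59, P99} — violation
(Dest=69, Pilot=O, Origin=734): row 8 → Aircraft = P57 ✓
(Dest=67, Pilot=T, Origin=735): row 11 → Aircraft = P16 ✓
Two rows agree on {Dest, Pilot, Origin} but differ on Aircraft, so {Dest, Pilot, Origin} -> Aircraft does not hold.

No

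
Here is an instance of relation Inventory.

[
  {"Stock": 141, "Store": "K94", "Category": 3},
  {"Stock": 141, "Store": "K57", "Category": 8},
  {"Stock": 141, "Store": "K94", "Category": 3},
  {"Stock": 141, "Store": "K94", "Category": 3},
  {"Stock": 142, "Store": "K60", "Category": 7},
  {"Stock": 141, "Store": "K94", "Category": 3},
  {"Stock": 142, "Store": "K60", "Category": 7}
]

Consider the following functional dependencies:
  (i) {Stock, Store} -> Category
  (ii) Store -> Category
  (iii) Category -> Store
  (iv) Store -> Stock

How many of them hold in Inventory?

4

(i) {Stock, Store} -> Category: every LHS value maps to a single RHS value — holds.
(ii) Store -> Category: every LHS value maps to a single RHS value — holds.
(iii) Category -> Store: every LHS value maps to a single RHS value — holds.
(iv) Store -> Stock: every LHS value maps to a single RHS value — holds.
4 of the 4 dependencies hold.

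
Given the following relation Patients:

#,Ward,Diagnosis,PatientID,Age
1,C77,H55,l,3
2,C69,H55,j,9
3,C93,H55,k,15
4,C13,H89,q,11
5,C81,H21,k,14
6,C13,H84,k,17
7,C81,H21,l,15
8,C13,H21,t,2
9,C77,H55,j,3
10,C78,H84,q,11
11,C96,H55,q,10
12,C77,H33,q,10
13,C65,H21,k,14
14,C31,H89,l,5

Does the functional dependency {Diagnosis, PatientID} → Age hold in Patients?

No

(Diagnosis=H55, PatientID=l): row 1 → Age = 3 ✓
(Diagnosis=H55, PatientID=j): rows 2, 9 → Age takes values {9, 3} — violation
(Diagnosis=H55, PatientID=k): row 3 → Age = 15 ✓
(Diagnosis=H89, PatientID=q): row 4 → Age = 11 ✓
(Diagnosis=H21, PatientID=k): rows 5, 13 → Age = 14, 14 ✓
(Diagnosis=H84, PatientID=k): row 6 → Age = 17 ✓
(Diagnosis=H21, PatientID=l): row 7 → Age = 15 ✓
(Diagnosis=H21, PatientID=t): row 8 → Age = 2 ✓
(Diagnosis=H84, PatientID=q): row 10 → Age = 11 ✓
(Diagnosis=H55, PatientID=q): row 11 → Age = 10 ✓
(Diagnosis=H33, PatientID=q): row 12 → Age = 10 ✓
(Diagnosis=H89, PatientID=l): row 14 → Age = 5 ✓
Two rows agree on {Diagnosis, PatientID} but differ on Age, so {Diagnosis, PatientID} → Age does not hold.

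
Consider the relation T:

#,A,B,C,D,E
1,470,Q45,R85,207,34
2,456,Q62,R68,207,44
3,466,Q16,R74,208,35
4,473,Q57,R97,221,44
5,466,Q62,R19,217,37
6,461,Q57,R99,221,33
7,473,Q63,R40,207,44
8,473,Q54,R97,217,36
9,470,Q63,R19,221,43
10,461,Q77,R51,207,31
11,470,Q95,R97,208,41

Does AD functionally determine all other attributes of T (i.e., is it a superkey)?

All 11 rows have distinct AD values, so AD → (all attributes) holds and AD is a superkey.

Yes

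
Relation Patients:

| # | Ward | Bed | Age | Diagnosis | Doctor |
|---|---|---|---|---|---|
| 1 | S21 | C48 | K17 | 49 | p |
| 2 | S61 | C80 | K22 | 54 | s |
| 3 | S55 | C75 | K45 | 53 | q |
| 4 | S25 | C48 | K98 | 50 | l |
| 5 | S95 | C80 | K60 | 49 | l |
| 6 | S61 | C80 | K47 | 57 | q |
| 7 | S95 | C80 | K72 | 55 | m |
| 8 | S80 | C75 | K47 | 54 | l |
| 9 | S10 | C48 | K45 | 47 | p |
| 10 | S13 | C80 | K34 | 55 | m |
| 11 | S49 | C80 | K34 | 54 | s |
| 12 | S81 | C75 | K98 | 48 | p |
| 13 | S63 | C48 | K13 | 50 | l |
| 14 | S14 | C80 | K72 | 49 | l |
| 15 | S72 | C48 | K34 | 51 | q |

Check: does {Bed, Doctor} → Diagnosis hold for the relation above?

No

(Bed=C48, Doctor=p): rows 1, 9 → Diagnosis takes values {49, 47} — violation
(Bed=C80, Doctor=s): rows 2, 11 → Diagnosis = 54, 54 ✓
(Bed=C75, Doctor=q): row 3 → Diagnosis = 53 ✓
(Bed=C48, Doctor=l): rows 4, 13 → Diagnosis = 50, 50 ✓
(Bed=C80, Doctor=l): rows 5, 14 → Diagnosis = 49, 49 ✓
(Bed=C80, Doctor=q): row 6 → Diagnosis = 57 ✓
(Bed=C80, Doctor=m): rows 7, 10 → Diagnosis = 55, 55 ✓
(Bed=C75, Doctor=l): row 8 → Diagnosis = 54 ✓
(Bed=C75, Doctor=p): row 12 → Diagnosis = 48 ✓
(Bed=C48, Doctor=q): row 15 → Diagnosis = 51 ✓
Two rows agree on {Bed, Doctor} but differ on Diagnosis, so {Bed, Doctor} → Diagnosis does not hold.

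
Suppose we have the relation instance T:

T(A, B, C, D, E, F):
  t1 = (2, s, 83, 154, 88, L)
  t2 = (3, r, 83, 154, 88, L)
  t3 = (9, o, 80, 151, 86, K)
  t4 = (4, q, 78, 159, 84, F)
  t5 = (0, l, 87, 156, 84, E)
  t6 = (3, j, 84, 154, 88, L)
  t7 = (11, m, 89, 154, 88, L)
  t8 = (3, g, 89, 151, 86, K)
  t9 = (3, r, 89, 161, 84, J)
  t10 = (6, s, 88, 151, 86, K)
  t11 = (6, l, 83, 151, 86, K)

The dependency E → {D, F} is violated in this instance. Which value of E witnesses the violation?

84

E=88: rows 1, 2, 6, 7 → {D,F} = (154, L), (154, L), (154, L), (154, L) ✓
E=86: rows 3, 8, 10, 11 → {D,F} = (151, K), (151, K), (151, K), (151, K) ✓
E=84: rows 4, 5, 9 → {D,F} takes values {(159, F), (156, E), (161, J)} — violation
The only E value with inconsistent RHS is E=84.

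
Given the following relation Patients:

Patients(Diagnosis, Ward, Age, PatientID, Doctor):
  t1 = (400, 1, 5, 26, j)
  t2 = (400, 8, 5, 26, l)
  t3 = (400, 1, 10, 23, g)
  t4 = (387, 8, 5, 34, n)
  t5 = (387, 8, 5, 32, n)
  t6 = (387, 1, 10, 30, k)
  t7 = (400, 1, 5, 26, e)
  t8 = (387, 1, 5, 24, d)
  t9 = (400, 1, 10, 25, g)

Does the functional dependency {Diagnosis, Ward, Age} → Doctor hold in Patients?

No

(Diagnosis=400, Ward=1, Age=5): rows 1, 7 → Doctor takes values {j, e} — violation
(Diagnosis=400, Ward=8, Age=5): row 2 → Doctor = l ✓
(Diagnosis=400, Ward=1, Age=10): rows 3, 9 → Doctor = g, g ✓
(Diagnosis=387, Ward=8, Age=5): rows 4, 5 → Doctor = n, n ✓
(Diagnosis=387, Ward=1, Age=10): row 6 → Doctor = k ✓
(Diagnosis=387, Ward=1, Age=5): row 8 → Doctor = d ✓
Two rows agree on {Diagnosis, Ward, Age} but differ on Doctor, so {Diagnosis, Ward, Age} → Doctor does not hold.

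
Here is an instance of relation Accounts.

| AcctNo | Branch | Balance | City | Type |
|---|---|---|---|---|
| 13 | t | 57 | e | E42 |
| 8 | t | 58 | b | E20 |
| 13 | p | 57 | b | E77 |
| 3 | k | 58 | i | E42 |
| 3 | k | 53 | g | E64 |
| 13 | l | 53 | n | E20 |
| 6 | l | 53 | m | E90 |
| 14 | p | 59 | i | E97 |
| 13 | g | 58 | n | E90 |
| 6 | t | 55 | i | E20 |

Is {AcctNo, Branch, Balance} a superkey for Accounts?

Yes

All 10 rows have distinct {AcctNo, Branch, Balance} values, so {AcctNo, Branch, Balance} → (all attributes) holds and {AcctNo, Branch, Balance} is a superkey.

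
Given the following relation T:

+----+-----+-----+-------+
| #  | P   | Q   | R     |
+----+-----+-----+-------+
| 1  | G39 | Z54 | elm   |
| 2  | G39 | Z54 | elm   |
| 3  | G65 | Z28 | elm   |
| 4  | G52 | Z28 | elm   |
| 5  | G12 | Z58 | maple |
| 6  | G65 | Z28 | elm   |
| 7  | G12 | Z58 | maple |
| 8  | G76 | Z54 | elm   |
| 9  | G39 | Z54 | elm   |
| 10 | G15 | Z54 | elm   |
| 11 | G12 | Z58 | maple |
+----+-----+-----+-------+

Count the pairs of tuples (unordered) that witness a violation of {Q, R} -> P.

9

(Q=Z54, R=elm): violating pairs (1,8), (1,10), (2,8), (2,10), (8,9), (8,10), (9,10) — 7 pairs.
(Q=Z28, R=elm): violating pairs (3,4), (4,6) — 2 pairs.
(Q=Z58, R=maple): all 3 rows agree on P — 0 pairs.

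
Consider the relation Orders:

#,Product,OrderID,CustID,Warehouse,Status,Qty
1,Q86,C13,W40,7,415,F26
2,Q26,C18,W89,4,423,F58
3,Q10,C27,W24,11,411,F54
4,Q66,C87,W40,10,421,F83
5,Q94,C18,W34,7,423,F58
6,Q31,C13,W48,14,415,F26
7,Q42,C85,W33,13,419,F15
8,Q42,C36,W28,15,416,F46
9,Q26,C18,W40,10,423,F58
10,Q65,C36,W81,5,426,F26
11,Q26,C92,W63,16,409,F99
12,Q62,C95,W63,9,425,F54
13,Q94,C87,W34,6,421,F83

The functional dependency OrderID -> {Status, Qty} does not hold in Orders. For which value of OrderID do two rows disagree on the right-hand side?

C36

OrderID=C13: rows 1, 6 → {Status,Qty} = (415, F26), (415, F26) ✓
OrderID=C18: rows 2, 5, 9 → {Status,Qty} = (423, F58), (423, F58), (423, F58) ✓
OrderID=C27: row 3 → {Status,Qty} = (411, F54) ✓
OrderID=C87: rows 4, 13 → {Status,Qty} = (421, F83), (421, F83) ✓
OrderID=C85: row 7 → {Status,Qty} = (419, F15) ✓
OrderID=C36: rows 8, 10 → {Status,Qty} takes values {(416, F46), (426, F26)} — violation
OrderID=C92: row 11 → {Status,Qty} = (409, F99) ✓
OrderID=C95: row 12 → {Status,Qty} = (425, F54) ✓
The only OrderID value with inconsistent RHS is OrderID=C36.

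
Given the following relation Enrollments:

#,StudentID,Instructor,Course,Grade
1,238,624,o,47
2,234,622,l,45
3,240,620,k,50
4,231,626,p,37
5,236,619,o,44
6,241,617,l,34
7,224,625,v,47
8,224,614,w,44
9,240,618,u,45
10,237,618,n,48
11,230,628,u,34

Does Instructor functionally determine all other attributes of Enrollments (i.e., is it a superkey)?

Rows 9 and 10 have the same Instructor value Instructor=618 but are distinct tuples, so Instructor does not determine every attribute — not a superkey.

No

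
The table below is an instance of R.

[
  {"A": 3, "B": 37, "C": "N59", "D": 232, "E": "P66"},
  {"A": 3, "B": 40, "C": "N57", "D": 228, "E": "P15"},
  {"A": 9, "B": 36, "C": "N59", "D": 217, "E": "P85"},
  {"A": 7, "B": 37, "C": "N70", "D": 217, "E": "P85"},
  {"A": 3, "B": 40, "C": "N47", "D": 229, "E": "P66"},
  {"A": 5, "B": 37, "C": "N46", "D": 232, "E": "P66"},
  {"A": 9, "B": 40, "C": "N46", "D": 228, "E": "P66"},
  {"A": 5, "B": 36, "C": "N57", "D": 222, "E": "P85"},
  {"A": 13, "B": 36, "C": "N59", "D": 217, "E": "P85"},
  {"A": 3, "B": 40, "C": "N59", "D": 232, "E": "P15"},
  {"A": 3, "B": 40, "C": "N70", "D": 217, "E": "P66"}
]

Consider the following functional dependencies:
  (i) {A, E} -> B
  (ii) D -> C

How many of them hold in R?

(i) {A, E} -> B: (A=3, E=P66): 3 rows → B takes values {37, 40} — violation — fails.
(ii) D -> C: D=232: 3 rows → C takes values {N59, N46} — violation; D=228: 2 rows → C takes values {N57, N46} — violation; D=217: 4 rows → C takes values {N59, N70} — violation — fails.
None of the 2 dependencies hold.

0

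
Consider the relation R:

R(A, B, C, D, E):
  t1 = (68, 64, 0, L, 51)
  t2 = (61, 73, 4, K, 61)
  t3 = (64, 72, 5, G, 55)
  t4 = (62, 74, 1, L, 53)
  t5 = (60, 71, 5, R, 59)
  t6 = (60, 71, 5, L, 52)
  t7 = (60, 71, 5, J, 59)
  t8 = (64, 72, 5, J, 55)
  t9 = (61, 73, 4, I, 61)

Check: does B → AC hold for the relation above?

Yes

B=64: row 1 → {A,C} = (68, 0) ✓
B=73: rows 2, 9 → {A,C} = (61, 4), (61, 4) ✓
B=72: rows 3, 8 → {A,C} = (64, 5), (64, 5) ✓
B=74: row 4 → {A,C} = (62, 1) ✓
B=71: rows 5, 6, 7 → {A,C} = (60, 5), (60, 5), (60, 5) ✓
Every B value is associated with a single AC value, so B → AC holds.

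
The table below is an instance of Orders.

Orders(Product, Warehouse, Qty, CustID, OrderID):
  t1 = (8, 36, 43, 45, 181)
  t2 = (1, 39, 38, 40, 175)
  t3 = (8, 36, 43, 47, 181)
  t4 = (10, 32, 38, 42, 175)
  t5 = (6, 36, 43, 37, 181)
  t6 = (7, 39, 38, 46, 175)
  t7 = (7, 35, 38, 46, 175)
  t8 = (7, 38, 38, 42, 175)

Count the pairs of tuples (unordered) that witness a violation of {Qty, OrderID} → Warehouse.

(Qty=43, OrderID=181): all 3 rows agree on Warehouse — 0 pairs.
(Qty=38, OrderID=175): violating pairs (2,4), (2,7), (2,8), (4,6), (4,7), (4,8), (6,7), (6,8), (7,8) — 9 pairs.

9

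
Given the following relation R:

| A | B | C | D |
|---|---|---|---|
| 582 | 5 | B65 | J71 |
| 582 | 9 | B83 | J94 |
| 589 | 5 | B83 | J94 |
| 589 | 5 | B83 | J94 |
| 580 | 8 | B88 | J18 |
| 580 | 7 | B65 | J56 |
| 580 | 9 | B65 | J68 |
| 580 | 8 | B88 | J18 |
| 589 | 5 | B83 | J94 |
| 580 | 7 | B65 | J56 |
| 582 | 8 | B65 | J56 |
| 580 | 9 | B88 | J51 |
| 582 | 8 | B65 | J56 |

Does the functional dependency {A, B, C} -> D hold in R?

Yes

(A=582, B=5, C=B65): 1 row → D = J71 ✓
(A=582, B=9, C=B83): 1 row → D = J94 ✓
(A=589, B=5, C=B83): 3 rows → D = J94, J94, J94 ✓
(A=580, B=8, C=B88): 2 rows → D = J18, J18 ✓
(A=580, B=7, C=B65): 2 rows → D = J56, J56 ✓
(A=580, B=9, C=B65): 1 row → D = J68 ✓
(A=582, B=8, C=B65): 2 rows → D = J56, J56 ✓
(A=580, B=9, C=B88): 1 row → D = J51 ✓
Every {A, B, C} value is associated with a single D value, so {A, B, C} -> D holds.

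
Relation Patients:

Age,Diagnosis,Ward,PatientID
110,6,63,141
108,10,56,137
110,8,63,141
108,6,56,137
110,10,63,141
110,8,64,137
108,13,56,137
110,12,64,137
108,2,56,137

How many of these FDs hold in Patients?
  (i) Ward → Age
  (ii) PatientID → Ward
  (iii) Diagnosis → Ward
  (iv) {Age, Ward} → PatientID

2

(i) Ward → Age: every LHS value maps to a single RHS value — holds.
(ii) PatientID → Ward: PatientID=137: 6 rows → Ward takes values {56, 64} — violation — fails.
(iii) Diagnosis → Ward: Diagnosis=6: 2 rows → Ward takes values {63, 56} — violation; Diagnosis=10: 2 rows → Ward takes values {56, 63} — violation; Diagnosis=8: 2 rows → Ward takes values {63, 64} — violation — fails.
(iv) {Age, Ward} → PatientID: every LHS value maps to a single RHS value — holds.
2 of the 4 dependencies hold.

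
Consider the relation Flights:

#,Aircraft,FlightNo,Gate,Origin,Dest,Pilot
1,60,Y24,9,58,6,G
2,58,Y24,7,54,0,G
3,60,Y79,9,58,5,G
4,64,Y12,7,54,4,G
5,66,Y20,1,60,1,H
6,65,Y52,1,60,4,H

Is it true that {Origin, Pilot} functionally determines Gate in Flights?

Yes

(Origin=58, Pilot=G): rows 1, 3 → Gate = 9, 9 ✓
(Origin=54, Pilot=G): rows 2, 4 → Gate = 7, 7 ✓
(Origin=60, Pilot=H): rows 5, 6 → Gate = 1, 1 ✓
Every {Origin, Pilot} value is associated with a single Gate value, so {Origin, Pilot} → Gate holds.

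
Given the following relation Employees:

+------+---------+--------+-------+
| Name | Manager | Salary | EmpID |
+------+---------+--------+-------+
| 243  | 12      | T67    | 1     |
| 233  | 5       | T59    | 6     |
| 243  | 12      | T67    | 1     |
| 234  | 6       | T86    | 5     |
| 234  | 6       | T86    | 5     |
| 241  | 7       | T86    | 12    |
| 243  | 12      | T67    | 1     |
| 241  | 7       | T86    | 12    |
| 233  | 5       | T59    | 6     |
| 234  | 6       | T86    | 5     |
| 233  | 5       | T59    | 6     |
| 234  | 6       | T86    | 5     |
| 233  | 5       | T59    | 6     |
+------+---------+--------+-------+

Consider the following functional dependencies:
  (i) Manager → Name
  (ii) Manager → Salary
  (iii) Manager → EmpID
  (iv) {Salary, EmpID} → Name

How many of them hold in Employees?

4

(i) Manager → Name: every LHS value maps to a single RHS value — holds.
(ii) Manager → Salary: every LHS value maps to a single RHS value — holds.
(iii) Manager → EmpID: every LHS value maps to a single RHS value — holds.
(iv) {Salary, EmpID} → Name: every LHS value maps to a single RHS value — holds.
4 of the 4 dependencies hold.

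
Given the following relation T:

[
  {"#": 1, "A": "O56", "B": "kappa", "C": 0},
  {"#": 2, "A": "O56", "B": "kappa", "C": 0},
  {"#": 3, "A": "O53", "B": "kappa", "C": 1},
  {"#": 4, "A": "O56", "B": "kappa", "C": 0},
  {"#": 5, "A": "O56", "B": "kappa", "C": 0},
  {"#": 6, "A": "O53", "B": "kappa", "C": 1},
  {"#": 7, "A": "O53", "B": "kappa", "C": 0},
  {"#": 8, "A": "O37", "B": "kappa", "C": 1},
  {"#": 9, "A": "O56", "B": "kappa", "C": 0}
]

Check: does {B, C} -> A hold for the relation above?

(B=kappa, C=0): rows 1, 2, 4, 5, 7, 9 → A takes values {O56, O53} — violation
(B=kappa, C=1): rows 3, 6, 8 → A takes values {O53, O37} — violation
Two rows agree on {B, C} but differ on A, so {B, C} -> A does not hold.

No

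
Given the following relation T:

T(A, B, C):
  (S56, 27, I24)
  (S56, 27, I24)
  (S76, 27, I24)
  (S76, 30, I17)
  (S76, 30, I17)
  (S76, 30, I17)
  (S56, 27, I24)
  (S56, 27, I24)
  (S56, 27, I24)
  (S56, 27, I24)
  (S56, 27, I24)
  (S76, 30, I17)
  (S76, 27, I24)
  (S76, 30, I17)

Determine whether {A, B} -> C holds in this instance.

(A=S56, B=27): 7 rows → C = I24, I24, I24, I24, I24, I24, I24 ✓
(A=S76, B=27): 2 rows → C = I24, I24 ✓
(A=S76, B=30): 5 rows → C = I17, I17, I17, I17, I17 ✓
Every {A, B} value is associated with a single C value, so {A, B} -> C holds.

Yes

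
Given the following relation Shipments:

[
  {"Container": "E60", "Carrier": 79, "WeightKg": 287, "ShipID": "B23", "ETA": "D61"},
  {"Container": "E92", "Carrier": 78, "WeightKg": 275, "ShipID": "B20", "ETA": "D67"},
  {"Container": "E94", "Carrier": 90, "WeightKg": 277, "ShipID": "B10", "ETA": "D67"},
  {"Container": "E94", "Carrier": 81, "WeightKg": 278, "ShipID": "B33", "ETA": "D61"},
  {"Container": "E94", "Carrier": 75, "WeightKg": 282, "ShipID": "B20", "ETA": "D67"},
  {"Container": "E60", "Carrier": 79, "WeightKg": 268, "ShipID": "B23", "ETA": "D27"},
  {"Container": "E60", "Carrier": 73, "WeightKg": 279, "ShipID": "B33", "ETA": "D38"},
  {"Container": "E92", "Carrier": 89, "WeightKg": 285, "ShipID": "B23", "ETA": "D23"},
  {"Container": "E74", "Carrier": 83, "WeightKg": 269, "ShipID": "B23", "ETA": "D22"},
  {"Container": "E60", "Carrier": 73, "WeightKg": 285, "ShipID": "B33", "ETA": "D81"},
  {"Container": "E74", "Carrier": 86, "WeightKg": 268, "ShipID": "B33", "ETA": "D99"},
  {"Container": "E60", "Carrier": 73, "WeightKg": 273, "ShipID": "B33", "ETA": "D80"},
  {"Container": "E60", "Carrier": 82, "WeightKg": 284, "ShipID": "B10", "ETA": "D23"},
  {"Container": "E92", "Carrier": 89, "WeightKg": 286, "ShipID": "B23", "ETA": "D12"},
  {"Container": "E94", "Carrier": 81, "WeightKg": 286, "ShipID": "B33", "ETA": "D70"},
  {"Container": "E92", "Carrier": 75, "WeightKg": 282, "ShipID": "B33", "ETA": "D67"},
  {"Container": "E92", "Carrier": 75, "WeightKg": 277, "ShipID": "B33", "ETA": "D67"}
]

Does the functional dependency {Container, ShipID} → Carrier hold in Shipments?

Yes

(Container=E60, ShipID=B23): 2 rows → Carrier = 79, 79 ✓
(Container=E92, ShipID=B20): 1 row → Carrier = 78 ✓
(Container=E94, ShipID=B10): 1 row → Carrier = 90 ✓
(Container=E94, ShipID=B33): 2 rows → Carrier = 81, 81 ✓
(Container=E94, ShipID=B20): 1 row → Carrier = 75 ✓
(Container=E60, ShipID=B33): 3 rows → Carrier = 73, 73, 73 ✓
(Container=E92, ShipID=B23): 2 rows → Carrier = 89, 89 ✓
(Container=E74, ShipID=B23): 1 row → Carrier = 83 ✓
(Container=E74, ShipID=B33): 1 row → Carrier = 86 ✓
(Container=E60, ShipID=B10): 1 row → Carrier = 82 ✓
(Container=E92, ShipID=B33): 2 rows → Carrier = 75, 75 ✓
Every {Container, ShipID} value is associated with a single Carrier value, so {Container, ShipID} → Carrier holds.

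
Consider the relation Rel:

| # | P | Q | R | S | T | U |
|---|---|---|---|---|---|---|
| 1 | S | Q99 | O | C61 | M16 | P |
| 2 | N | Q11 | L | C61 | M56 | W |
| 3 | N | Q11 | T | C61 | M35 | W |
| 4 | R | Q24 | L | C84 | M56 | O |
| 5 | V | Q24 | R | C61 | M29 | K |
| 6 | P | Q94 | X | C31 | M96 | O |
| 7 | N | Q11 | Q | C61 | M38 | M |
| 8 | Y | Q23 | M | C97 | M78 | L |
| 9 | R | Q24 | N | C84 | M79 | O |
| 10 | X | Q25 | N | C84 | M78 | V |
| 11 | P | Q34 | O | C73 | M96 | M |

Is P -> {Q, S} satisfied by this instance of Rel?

No

P=S: row 1 → {Q,S} = (Q99, C61) ✓
P=N: rows 2, 3, 7 → {Q,S} = (Q11, C61), (Q11, C61), (Q11, C61) ✓
P=R: rows 4, 9 → {Q,S} = (Q24, C84), (Q24, C84) ✓
P=V: row 5 → {Q,S} = (Q24, C61) ✓
P=P: rows 6, 11 → {Q,S} takes values {(Q94, C31), (Q34, C73)} — violation
P=Y: row 8 → {Q,S} = (Q23, C97) ✓
P=X: row 10 → {Q,S} = (Q25, C84) ✓
Two rows agree on P but differ on {Q, S}, so P -> {Q, S} does not hold.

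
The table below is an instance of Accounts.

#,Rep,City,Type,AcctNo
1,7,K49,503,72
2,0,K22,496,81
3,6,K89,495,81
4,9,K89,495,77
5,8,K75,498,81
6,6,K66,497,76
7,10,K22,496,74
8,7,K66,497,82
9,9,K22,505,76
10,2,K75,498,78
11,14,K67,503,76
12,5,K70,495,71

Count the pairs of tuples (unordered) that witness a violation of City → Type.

City=K22: violating pairs (2,9), (7,9) — 2 pairs.
City=K89: all 2 rows agree on Type — 0 pairs.
City=K75: all 2 rows agree on Type — 0 pairs.
City=K66: all 2 rows agree on Type — 0 pairs.

2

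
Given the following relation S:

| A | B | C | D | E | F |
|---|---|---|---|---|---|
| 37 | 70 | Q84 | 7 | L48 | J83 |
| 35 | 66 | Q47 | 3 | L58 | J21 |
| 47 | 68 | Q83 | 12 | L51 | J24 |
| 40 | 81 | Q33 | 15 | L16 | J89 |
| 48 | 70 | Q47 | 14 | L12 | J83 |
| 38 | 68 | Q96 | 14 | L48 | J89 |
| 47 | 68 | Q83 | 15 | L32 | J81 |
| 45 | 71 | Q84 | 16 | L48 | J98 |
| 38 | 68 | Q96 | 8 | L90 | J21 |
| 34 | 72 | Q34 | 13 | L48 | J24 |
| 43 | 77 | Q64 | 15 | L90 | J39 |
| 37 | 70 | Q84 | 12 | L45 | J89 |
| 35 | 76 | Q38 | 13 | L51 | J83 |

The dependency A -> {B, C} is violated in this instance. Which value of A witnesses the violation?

A=37: 2 rows → {B,C} = (70, Q84), (70, Q84) ✓
A=35: 2 rows → {B,C} takes values {(66, Q47), (76, Q38)} — violation
A=47: 2 rows → {B,C} = (68, Q83), (68, Q83) ✓
A=40: 1 row → {B,C} = (81, Q33) ✓
A=48: 1 row → {B,C} = (70, Q47) ✓
A=38: 2 rows → {B,C} = (68, Q96), (68, Q96) ✓
A=45: 1 row → {B,C} = (71, Q84) ✓
A=34: 1 row → {B,C} = (72, Q34) ✓
A=43: 1 row → {B,C} = (77, Q64) ✓
The only A value with inconsistent RHS is A=35.

35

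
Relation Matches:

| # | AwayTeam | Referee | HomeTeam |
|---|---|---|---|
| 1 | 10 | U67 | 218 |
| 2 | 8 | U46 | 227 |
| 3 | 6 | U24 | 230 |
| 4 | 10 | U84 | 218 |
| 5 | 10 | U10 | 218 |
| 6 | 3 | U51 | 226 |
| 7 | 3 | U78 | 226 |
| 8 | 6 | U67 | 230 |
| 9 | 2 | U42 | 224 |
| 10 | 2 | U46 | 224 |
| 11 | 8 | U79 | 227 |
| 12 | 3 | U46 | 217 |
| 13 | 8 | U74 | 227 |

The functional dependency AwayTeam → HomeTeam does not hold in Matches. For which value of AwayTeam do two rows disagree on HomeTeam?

3

AwayTeam=10: rows 1, 4, 5 → HomeTeam = 218, 218, 218 ✓
AwayTeam=8: rows 2, 11, 13 → HomeTeam = 227, 227, 227 ✓
AwayTeam=6: rows 3, 8 → HomeTeam = 230, 230 ✓
AwayTeam=3: rows 6, 7, 12 → HomeTeam takes values {226, 217} — violation
AwayTeam=2: rows 9, 10 → HomeTeam = 224, 224 ✓
The only AwayTeam value with inconsistent HomeTeam is AwayTeam=3.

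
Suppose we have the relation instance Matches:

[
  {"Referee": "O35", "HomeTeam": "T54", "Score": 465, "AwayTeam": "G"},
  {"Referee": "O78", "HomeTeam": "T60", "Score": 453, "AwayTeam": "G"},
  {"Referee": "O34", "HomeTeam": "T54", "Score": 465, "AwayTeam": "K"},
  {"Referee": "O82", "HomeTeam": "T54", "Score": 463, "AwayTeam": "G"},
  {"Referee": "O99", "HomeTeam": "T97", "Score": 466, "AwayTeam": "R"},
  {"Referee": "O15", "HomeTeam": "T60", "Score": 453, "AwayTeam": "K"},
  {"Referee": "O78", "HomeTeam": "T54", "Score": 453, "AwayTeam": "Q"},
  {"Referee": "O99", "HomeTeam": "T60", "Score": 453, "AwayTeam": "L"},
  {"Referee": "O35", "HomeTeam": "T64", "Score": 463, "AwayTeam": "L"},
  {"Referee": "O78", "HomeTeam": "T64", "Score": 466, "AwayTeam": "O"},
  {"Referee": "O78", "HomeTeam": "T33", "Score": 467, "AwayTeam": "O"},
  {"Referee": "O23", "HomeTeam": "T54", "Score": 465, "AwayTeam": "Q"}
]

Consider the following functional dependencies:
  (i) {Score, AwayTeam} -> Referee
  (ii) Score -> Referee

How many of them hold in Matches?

(i) {Score, AwayTeam} -> Referee: every LHS value maps to a single RHS value — holds.
(ii) Score -> Referee: Score=465: 3 rows → Referee takes values {O35, O34, O23} — violation; Score=453: 4 rows → Referee takes values {O78, O15, O99} — violation; Score=463: 2 rows → Referee takes values {O82, O35} — violation; Score=466: 2 rows → Referee takes values {O99, O78} — violation — fails.
1 of the 2 dependencies holds.

1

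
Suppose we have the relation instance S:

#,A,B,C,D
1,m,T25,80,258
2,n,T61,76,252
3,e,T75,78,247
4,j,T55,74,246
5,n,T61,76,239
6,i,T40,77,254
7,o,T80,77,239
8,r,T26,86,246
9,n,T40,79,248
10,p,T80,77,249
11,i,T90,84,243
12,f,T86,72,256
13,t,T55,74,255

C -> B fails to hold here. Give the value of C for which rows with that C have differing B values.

77

C=80: row 1 → B = T25 ✓
C=76: rows 2, 5 → B = T61, T61 ✓
C=78: row 3 → B = T75 ✓
C=74: rows 4, 13 → B = T55, T55 ✓
C=77: rows 6, 7, 10 → B takes values {T40, T80} — violation
C=86: row 8 → B = T26 ✓
C=79: row 9 → B = T40 ✓
C=84: row 11 → B = T90 ✓
C=72: row 12 → B = T86 ✓
The only C value with inconsistent B is C=77.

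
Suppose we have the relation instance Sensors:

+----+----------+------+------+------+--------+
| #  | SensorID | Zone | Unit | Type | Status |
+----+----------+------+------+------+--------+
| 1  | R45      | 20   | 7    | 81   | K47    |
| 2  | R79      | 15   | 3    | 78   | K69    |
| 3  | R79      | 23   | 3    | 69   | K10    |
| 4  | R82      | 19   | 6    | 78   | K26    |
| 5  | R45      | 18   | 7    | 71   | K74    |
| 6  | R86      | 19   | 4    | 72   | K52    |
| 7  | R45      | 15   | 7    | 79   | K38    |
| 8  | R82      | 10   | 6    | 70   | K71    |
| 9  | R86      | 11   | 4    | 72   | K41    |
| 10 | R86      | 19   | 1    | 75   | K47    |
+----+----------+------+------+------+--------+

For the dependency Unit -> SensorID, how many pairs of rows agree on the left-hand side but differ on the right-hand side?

0

Unit=7: all 3 rows agree on SensorID — 0 pairs.
Unit=3: all 2 rows agree on SensorID — 0 pairs.
Unit=6: all 2 rows agree on SensorID — 0 pairs.
Unit=4: all 2 rows agree on SensorID — 0 pairs.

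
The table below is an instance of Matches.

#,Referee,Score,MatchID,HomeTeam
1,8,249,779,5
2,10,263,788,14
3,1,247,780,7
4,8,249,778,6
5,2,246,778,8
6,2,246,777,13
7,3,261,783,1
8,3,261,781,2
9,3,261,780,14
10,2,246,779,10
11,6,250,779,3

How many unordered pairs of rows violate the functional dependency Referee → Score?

0

Referee=8: all 2 rows agree on Score — 0 pairs.
Referee=2: all 3 rows agree on Score — 0 pairs.
Referee=3: all 3 rows agree on Score — 0 pairs.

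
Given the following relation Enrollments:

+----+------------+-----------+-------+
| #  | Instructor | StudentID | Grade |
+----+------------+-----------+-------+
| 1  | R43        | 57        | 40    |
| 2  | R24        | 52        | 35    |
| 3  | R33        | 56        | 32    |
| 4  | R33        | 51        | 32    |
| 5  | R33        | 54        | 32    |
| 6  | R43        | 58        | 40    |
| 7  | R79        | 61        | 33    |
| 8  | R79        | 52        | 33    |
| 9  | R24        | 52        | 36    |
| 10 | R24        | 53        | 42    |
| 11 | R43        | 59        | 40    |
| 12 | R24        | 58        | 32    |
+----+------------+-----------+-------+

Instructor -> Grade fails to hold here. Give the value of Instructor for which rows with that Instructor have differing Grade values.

R24

Instructor=R43: rows 1, 6, 11 → Grade = 40, 40, 40 ✓
Instructor=R24: rows 2, 9, 10, 12 → Grade takes values {35, 36, 42, 32} — violation
Instructor=R33: rows 3, 4, 5 → Grade = 32, 32, 32 ✓
Instructor=R79: rows 7, 8 → Grade = 33, 33 ✓
The only Instructor value with inconsistent Grade is Instructor=R24.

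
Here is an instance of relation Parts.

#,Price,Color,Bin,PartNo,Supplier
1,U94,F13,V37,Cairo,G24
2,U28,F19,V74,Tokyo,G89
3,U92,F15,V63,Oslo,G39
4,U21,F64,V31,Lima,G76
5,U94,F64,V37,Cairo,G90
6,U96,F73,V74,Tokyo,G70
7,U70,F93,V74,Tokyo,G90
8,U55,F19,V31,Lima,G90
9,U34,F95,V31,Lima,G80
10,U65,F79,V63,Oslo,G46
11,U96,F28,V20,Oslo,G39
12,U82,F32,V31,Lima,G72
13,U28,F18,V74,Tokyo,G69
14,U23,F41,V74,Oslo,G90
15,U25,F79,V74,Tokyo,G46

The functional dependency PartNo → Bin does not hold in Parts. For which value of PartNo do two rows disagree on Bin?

PartNo=Cairo: rows 1, 5 → Bin = V37, V37 ✓
PartNo=Tokyo: rows 2, 6, 7, 13, 15 → Bin = V74, V74, V74, V74, V74 ✓
PartNo=Oslo: rows 3, 10, 11, 14 → Bin takes values {V63, V20, V74} — violation
PartNo=Lima: rows 4, 8, 9, 12 → Bin = V31, V31, V31, V31 ✓
The only PartNo value with inconsistent Bin is PartNo=Oslo.

Oslo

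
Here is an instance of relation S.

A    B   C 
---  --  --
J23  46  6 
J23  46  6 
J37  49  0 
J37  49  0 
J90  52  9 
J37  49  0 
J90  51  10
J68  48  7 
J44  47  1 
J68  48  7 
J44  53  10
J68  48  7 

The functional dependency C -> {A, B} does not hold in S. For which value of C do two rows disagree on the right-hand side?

C=6: 2 rows → {A,B} = (J23, 46), (J23, 46) ✓
C=0: 3 rows → {A,B} = (J37, 49), (J37, 49), (J37, 49) ✓
C=9: 1 row → {A,B} = (J90, 52) ✓
C=10: 2 rows → {A,B} takes values {(J90, 51), (J44, 53)} — violation
C=7: 3 rows → {A,B} = (J68, 48), (J68, 48), (J68, 48) ✓
C=1: 1 row → {A,B} = (J44, 47) ✓
The only C value with inconsistent RHS is C=10.

10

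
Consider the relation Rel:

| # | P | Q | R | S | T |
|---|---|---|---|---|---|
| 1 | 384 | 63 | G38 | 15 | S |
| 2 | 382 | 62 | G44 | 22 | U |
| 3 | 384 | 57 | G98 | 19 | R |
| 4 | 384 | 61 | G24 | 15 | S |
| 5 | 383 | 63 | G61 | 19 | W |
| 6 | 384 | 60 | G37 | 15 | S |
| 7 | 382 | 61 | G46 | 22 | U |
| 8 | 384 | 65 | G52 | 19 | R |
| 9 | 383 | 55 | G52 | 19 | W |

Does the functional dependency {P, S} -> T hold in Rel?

Yes

(P=384, S=15): rows 1, 4, 6 → T = S, S, S ✓
(P=382, S=22): rows 2, 7 → T = U, U ✓
(P=384, S=19): rows 3, 8 → T = R, R ✓
(P=383, S=19): rows 5, 9 → T = W, W ✓
Every {P, S} value is associated with a single T value, so {P, S} -> T holds.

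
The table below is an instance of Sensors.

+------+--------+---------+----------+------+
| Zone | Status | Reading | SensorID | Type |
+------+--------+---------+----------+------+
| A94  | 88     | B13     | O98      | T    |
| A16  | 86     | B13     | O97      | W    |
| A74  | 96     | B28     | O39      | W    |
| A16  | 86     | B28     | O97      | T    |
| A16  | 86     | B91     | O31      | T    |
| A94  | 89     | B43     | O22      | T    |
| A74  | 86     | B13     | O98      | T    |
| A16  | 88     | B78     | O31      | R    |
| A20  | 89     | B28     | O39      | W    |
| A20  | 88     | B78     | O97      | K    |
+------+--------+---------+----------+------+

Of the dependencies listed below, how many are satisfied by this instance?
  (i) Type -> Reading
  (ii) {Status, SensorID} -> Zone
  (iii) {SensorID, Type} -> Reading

2

(i) Type -> Reading: Type=T: 5 rows → Reading takes values {B13, B28, B91, B43} — violation; Type=W: 3 rows → Reading takes values {B13, B28} — violation — fails.
(ii) {Status, SensorID} -> Zone: every LHS value maps to a single RHS value — holds.
(iii) {SensorID, Type} -> Reading: every LHS value maps to a single RHS value — holds.
2 of the 3 dependencies hold.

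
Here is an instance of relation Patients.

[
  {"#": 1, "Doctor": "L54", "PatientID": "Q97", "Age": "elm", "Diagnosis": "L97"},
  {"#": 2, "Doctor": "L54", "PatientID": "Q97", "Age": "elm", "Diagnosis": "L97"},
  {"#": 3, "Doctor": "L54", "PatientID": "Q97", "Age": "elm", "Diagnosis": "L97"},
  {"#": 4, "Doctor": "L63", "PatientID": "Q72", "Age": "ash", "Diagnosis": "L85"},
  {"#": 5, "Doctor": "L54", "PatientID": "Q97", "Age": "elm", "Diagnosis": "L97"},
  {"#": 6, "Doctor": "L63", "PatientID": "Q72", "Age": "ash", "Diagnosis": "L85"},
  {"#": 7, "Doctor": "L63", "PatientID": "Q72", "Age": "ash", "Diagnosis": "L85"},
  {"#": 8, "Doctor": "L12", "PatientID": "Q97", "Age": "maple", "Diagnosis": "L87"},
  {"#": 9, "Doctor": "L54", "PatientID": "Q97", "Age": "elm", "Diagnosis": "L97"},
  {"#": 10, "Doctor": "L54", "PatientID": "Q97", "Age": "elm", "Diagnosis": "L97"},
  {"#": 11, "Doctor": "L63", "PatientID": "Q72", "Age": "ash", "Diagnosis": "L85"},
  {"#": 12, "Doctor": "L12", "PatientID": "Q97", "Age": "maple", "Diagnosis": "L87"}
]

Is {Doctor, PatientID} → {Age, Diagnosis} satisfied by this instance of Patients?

Yes

(Doctor=L54, PatientID=Q97): rows 1, 2, 3, 5, 9, 10 → {Age,Diagnosis} = (elm, L97), (elm, L97), (elm, L97), (elm, L97), (elm, L97), (elm, L97) ✓
(Doctor=L63, PatientID=Q72): rows 4, 6, 7, 11 → {Age,Diagnosis} = (ash, L85), (ash, L85), (ash, L85), (ash, L85) ✓
(Doctor=L12, PatientID=Q97): rows 8, 12 → {Age,Diagnosis} = (maple, L87), (maple, L87) ✓
Every {Doctor, PatientID} value is associated with a single {Age, Diagnosis} value, so {Doctor, PatientID} → {Age, Diagnosis} holds.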